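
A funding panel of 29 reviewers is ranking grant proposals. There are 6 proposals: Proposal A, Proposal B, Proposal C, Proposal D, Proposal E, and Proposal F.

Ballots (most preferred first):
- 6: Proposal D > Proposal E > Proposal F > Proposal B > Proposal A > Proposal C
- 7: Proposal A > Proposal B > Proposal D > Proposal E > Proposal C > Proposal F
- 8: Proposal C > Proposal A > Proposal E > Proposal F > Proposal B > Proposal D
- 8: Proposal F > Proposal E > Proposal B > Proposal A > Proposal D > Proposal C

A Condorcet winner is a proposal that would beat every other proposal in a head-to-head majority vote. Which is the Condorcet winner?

Proposal A

Proposal A vs Proposal B: 15–14
Proposal A vs Proposal C: 21–8
Proposal A vs Proposal D: 23–6
Proposal A vs Proposal E: 15–14
Proposal A vs Proposal F: 15–14
Proposal A beats every other proposal.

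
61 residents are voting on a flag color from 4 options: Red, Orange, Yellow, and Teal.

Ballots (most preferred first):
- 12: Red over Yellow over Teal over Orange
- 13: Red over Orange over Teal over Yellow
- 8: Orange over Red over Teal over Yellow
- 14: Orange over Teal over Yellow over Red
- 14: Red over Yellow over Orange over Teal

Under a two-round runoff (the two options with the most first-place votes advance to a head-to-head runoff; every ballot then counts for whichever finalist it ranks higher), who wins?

Round 1 first-place votes: Red 39, Orange 22, Yellow 0, Teal 0. Red and Orange advance.
Runoff: Red is ranked above Orange on 39 ballots, Orange above Red on 22.

Red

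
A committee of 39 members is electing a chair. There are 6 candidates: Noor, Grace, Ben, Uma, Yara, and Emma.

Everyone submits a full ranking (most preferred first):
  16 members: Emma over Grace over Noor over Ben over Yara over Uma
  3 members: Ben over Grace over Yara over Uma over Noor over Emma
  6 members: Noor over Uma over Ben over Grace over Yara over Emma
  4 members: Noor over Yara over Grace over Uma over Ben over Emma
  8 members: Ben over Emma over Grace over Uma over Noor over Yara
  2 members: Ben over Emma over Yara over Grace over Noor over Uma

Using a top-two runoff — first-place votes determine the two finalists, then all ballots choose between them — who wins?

Round 1 first-place votes: Noor 10, Grace 0, Ben 13, Uma 0, Yara 0, Emma 16. Emma and Ben advance.
Runoff: Emma is ranked above Ben on 16 ballots, Ben above Emma on 23.

Ben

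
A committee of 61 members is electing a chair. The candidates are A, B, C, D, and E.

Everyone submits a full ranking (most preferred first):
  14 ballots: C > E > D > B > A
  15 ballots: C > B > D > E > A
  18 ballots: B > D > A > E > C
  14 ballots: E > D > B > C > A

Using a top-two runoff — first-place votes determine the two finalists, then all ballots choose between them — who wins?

Round 1 first-place votes: A 0, B 18, C 29, D 0, E 14. C and B advance.
Runoff: C is ranked above B on 29 ballots, B above C on 32.

B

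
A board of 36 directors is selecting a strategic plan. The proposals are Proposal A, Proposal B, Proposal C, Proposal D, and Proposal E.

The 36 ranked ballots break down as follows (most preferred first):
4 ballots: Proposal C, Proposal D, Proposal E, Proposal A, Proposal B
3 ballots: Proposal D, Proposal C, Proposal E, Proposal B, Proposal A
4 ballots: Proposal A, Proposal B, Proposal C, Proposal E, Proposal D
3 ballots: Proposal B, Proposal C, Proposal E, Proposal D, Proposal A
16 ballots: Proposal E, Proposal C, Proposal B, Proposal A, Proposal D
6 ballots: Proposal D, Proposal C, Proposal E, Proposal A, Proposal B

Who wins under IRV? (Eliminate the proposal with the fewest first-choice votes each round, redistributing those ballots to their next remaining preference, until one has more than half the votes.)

Round 1: Proposal A 4, Proposal B 3, Proposal C 4, Proposal D 9, Proposal E 16. Proposal B eliminated.
Round 2: Proposal A 4, Proposal C 7, Proposal D 9, Proposal E 16. Proposal A eliminated.
Round 3: Proposal C 11, Proposal D 9, Proposal E 16. Proposal D eliminated.
Round 4: Proposal C 20, Proposal E 16. Proposal C has a majority (≥19).

Proposal C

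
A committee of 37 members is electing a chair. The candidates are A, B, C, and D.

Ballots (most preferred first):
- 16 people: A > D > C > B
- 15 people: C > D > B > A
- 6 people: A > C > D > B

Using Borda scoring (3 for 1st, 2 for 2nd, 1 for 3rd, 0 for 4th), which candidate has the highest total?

A: 16×3 + 15×0 + 6×3 = 66
B: 16×0 + 15×1 + 6×0 = 15
C: 16×1 + 15×3 + 6×2 = 73
D: 16×2 + 15×2 + 6×1 = 68

C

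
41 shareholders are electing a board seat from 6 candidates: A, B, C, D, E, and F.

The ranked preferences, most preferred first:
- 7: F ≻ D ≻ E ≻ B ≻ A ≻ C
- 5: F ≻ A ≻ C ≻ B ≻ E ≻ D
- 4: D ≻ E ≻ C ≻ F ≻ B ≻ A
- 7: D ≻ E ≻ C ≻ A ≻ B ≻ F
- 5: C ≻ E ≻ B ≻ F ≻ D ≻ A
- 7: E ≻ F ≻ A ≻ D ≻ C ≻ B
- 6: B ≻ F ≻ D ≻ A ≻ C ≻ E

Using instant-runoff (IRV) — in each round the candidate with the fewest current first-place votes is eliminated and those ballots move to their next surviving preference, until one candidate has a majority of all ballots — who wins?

Round 1: A 0, B 6, C 5, D 11, E 7, F 12. A eliminated.
Round 2: B 6, C 5, D 11, E 7, F 12. C eliminated.
Round 3: B 6, D 11, E 12, F 12. B eliminated.
Round 4: D 11, E 12, F 18. D eliminated.
Round 5: E 23, F 18. E has a majority (≥21).

E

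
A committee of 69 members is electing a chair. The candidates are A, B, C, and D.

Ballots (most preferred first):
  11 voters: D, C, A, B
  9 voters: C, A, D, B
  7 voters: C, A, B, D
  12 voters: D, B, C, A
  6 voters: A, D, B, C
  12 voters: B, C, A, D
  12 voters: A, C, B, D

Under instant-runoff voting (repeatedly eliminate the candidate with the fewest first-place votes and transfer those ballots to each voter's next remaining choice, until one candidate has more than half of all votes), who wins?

C

Round 1: A 18, B 12, C 16, D 23. B eliminated.
Round 2: A 18, C 28, D 23. A eliminated.
Round 3: C 40, D 29. C has a majority (≥35).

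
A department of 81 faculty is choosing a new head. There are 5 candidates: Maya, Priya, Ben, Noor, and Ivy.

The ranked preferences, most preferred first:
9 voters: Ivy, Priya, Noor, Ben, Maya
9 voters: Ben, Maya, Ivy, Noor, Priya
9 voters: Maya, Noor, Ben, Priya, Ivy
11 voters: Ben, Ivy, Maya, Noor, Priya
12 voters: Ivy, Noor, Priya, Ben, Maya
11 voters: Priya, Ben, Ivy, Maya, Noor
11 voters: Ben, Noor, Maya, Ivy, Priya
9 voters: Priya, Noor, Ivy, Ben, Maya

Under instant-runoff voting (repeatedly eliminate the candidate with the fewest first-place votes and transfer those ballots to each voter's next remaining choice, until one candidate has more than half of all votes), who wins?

Round 1: Maya 9, Priya 20, Ben 31, Noor 0, Ivy 21. Noor eliminated.
Round 2: Maya 9, Priya 20, Ben 31, Ivy 21. Maya eliminated.
Round 3: Priya 20, Ben 40, Ivy 21. Priya eliminated.
Round 4: Ben 51, Ivy 30. Ben has a majority (≥41).

Ben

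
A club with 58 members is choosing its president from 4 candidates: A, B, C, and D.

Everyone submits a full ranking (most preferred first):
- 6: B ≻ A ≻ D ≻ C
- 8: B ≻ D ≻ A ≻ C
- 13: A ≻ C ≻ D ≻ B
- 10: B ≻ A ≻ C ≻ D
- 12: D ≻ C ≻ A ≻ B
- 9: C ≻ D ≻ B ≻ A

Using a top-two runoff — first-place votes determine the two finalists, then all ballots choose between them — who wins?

Round 1 first-place votes: A 13, B 24, C 9, D 12. B and A advance.
Runoff: B is ranked above A on 33 ballots, A above B on 25.

B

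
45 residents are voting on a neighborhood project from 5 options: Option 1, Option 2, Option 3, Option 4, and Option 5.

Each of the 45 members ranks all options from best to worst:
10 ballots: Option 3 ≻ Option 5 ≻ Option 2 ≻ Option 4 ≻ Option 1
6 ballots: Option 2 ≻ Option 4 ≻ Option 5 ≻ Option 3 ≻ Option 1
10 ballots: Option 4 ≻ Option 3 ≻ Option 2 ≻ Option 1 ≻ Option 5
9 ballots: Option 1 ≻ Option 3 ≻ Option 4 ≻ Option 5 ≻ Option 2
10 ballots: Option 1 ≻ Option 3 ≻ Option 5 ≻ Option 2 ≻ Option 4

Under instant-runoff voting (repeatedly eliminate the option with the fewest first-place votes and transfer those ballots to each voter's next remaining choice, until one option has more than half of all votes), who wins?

Round 1: Option 1 19, Option 2 6, Option 3 10, Option 4 10, Option 5 0. Option 5 eliminated.
Round 2: Option 1 19, Option 2 6, Option 3 10, Option 4 10. Option 2 eliminated.
Round 3: Option 1 19, Option 3 10, Option 4 16. Option 3 eliminated.
Round 4: Option 1 19, Option 4 26. Option 4 has a majority (≥23).

Option 4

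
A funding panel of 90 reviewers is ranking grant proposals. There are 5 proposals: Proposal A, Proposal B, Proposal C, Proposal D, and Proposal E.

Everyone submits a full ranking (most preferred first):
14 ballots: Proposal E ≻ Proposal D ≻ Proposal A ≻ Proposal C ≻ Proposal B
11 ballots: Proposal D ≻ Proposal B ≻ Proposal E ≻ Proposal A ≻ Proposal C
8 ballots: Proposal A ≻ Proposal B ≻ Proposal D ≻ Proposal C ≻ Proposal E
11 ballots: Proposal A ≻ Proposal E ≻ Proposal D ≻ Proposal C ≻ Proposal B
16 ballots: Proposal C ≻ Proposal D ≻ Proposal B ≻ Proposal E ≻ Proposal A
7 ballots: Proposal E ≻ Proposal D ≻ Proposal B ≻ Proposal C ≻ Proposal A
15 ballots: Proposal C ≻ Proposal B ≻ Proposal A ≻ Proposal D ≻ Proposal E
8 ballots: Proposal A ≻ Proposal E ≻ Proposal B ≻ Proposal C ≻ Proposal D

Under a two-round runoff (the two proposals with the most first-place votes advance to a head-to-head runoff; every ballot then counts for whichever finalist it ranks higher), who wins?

Proposal A

Round 1 first-place votes: Proposal A 27, Proposal B 0, Proposal C 31, Proposal D 11, Proposal E 21. Proposal C and Proposal A advance.
Runoff: Proposal C is ranked above Proposal A on 38 ballots, Proposal A above Proposal C on 52.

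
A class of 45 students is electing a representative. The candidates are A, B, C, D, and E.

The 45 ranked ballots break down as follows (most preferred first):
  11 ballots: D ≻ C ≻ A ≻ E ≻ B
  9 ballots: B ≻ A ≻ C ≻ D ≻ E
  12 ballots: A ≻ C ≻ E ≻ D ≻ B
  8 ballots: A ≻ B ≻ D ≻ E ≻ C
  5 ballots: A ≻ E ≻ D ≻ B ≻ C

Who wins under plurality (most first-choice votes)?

A

First-place votes: A 25, B 9, C 0, D 11, E 0.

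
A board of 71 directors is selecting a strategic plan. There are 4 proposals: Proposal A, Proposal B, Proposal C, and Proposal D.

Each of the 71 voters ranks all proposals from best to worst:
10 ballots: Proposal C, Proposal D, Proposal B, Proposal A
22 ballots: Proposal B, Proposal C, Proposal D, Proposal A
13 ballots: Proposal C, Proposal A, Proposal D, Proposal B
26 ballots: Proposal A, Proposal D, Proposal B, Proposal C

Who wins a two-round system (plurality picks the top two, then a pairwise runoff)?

Proposal C

Round 1 first-place votes: Proposal A 26, Proposal B 22, Proposal C 23, Proposal D 0. Proposal A and Proposal C advance.
Runoff: Proposal A is ranked above Proposal C on 26 ballots, Proposal C above Proposal A on 45.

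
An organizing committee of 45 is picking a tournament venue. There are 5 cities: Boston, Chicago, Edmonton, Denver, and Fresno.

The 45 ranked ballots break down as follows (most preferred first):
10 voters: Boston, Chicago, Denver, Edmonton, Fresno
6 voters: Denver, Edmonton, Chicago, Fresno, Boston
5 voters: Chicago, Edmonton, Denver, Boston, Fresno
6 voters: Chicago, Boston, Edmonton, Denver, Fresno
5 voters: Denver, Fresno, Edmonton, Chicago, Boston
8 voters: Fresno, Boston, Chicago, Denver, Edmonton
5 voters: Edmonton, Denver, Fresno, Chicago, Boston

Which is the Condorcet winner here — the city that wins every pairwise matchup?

Chicago vs Boston: 27–18
Chicago vs Edmonton: 29–16
Chicago vs Denver: 29–16
Chicago vs Fresno: 27–18
Chicago beats every other city.

Chicago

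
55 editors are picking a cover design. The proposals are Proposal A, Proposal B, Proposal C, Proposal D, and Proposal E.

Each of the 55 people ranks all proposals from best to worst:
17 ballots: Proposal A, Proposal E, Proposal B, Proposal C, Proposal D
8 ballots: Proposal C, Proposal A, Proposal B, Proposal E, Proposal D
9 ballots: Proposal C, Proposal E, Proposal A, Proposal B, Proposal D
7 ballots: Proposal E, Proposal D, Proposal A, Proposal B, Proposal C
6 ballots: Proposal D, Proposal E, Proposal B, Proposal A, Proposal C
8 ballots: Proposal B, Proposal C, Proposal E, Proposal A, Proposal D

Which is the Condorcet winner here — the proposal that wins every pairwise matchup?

Proposal E vs Proposal A: 30–25
Proposal E vs Proposal B: 39–16
Proposal E vs Proposal C: 30–25
Proposal E vs Proposal D: 49–6
Proposal E beats every other proposal.

Proposal E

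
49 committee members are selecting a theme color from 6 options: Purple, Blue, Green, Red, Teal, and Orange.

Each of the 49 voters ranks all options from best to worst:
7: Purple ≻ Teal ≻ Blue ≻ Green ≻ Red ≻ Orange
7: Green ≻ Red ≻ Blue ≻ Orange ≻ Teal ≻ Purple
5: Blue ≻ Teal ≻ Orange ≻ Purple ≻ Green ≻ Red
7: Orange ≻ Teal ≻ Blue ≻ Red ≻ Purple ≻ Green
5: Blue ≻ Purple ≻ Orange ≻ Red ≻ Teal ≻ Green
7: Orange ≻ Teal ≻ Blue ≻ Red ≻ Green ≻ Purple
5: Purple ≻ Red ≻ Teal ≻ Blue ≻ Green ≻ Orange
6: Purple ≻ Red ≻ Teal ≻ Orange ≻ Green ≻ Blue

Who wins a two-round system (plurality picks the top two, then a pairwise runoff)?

Round 1 first-place votes: Purple 18, Blue 10, Green 7, Red 0, Teal 0, Orange 14. Purple and Orange advance.
Runoff: Purple is ranked above Orange on 23 ballots, Orange above Purple on 26.

Orange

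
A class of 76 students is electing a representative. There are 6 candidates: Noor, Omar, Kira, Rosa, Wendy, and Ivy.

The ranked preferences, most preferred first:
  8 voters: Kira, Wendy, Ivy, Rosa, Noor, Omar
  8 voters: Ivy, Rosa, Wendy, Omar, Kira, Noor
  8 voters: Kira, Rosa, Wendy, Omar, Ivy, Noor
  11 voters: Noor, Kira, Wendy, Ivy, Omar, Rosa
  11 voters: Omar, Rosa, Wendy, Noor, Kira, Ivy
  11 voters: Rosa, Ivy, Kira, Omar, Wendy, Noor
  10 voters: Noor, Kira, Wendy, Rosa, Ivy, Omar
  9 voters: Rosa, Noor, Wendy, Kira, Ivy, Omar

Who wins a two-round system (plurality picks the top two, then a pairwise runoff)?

Round 1 first-place votes: Noor 21, Omar 11, Kira 16, Rosa 20, Wendy 0, Ivy 8. Noor and Rosa advance.
Runoff: Noor is ranked above Rosa on 21 ballots, Rosa above Noor on 55.

Rosa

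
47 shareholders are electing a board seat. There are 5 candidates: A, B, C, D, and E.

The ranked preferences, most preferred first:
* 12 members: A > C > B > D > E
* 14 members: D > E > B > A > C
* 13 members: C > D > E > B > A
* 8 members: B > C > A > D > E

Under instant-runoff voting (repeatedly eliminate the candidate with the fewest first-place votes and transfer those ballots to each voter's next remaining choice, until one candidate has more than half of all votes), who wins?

C

Round 1: A 12, B 8, C 13, D 14, E 0. E eliminated.
Round 2: A 12, B 8, C 13, D 14. B eliminated.
Round 3: A 12, C 21, D 14. A eliminated.
Round 4: C 33, D 14. C has a majority (≥24).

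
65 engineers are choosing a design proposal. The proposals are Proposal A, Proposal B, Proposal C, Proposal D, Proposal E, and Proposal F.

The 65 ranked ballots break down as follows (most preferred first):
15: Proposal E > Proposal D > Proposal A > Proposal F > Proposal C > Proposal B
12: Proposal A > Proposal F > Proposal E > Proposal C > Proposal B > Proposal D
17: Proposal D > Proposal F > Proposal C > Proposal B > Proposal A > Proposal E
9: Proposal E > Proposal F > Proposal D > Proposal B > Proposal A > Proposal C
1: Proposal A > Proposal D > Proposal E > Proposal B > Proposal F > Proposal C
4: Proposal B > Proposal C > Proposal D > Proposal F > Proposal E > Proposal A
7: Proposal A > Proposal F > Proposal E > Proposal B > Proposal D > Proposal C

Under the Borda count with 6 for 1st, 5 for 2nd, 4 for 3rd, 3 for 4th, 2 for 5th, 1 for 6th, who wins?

Proposal A: 15×4 + 12×6 + 17×2 + 9×2 + 1×6 + 4×1 + 7×6 = 236
Proposal B: 15×1 + 12×2 + 17×3 + 9×3 + 1×3 + 4×6 + 7×3 = 165
Proposal C: 15×2 + 12×3 + 17×4 + 9×1 + 1×1 + 4×5 + 7×1 = 171
Proposal D: 15×5 + 12×1 + 17×6 + 9×4 + 1×5 + 4×4 + 7×2 = 260
Proposal E: 15×6 + 12×4 + 17×1 + 9×6 + 1×4 + 4×2 + 7×4 = 249
Proposal F: 15×3 + 12×5 + 17×5 + 9×5 + 1×2 + 4×3 + 7×5 = 284

Proposal F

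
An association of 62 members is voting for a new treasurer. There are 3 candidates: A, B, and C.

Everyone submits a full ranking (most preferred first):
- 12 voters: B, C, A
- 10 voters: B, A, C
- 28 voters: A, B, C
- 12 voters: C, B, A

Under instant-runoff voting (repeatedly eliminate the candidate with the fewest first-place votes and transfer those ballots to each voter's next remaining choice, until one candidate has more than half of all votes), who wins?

Round 1: A 28, B 22, C 12. C eliminated.
Round 2: A 28, B 34. B has a majority (≥32).

B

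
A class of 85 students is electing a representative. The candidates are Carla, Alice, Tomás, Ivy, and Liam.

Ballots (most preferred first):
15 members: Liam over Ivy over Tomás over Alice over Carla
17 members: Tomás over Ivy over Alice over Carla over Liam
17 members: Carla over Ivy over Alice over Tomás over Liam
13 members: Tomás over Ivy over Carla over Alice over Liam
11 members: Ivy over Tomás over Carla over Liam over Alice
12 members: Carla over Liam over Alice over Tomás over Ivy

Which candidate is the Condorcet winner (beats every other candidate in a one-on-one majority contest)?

Ivy vs Carla: 56–29
Ivy vs Alice: 73–12
Ivy vs Tomás: 43–42
Ivy vs Liam: 58–27
Ivy beats every other candidate.

Ivy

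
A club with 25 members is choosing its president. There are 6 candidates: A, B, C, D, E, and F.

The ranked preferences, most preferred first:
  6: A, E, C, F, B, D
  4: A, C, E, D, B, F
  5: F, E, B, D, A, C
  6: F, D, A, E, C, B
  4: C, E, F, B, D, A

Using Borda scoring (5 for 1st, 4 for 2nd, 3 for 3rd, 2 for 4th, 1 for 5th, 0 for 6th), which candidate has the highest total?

E

A: 6×5 + 4×5 + 5×1 + 6×3 + 4×0 = 73
B: 6×1 + 4×1 + 5×3 + 6×0 + 4×2 = 33
C: 6×3 + 4×4 + 5×0 + 6×1 + 4×5 = 60
D: 6×0 + 4×2 + 5×2 + 6×4 + 4×1 = 46
E: 6×4 + 4×3 + 5×4 + 6×2 + 4×4 = 84
F: 6×2 + 4×0 + 5×5 + 6×5 + 4×3 = 79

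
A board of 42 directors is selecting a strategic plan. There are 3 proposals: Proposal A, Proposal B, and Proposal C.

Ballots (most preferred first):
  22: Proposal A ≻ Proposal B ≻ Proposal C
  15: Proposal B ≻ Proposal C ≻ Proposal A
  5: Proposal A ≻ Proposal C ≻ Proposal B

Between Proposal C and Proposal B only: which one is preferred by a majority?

Proposal C is ranked above Proposal B on 5 ballots; Proposal B above Proposal C on 37.

Proposal B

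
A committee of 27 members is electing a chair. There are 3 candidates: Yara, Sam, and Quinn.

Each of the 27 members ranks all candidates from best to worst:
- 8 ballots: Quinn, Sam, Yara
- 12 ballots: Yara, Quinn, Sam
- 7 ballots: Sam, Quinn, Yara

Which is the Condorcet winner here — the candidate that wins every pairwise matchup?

Quinn

Quinn vs Yara: 15–12
Quinn vs Sam: 20–7
Quinn beats every other candidate.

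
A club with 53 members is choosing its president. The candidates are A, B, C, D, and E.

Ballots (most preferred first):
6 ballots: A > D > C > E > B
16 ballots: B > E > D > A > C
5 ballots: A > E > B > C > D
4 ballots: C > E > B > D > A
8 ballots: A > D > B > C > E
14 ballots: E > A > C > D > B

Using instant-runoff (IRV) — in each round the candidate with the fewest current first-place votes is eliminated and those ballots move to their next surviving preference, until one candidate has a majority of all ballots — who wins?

Round 1: A 19, B 16, C 4, D 0, E 14. D eliminated.
Round 2: A 19, B 16, C 4, E 14. C eliminated.
Round 3: A 19, B 16, E 18. B eliminated.
Round 4: A 19, E 34. E has a majority (≥27).

E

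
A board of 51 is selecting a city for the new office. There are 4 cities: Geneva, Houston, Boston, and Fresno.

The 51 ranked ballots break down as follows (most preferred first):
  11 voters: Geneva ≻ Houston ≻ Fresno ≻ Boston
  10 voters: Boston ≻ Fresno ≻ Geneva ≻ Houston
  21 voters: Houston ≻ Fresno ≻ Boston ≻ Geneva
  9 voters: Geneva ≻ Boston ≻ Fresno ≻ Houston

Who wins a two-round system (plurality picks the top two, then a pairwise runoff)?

Geneva

Round 1 first-place votes: Geneva 20, Houston 21, Boston 10, Fresno 0. Houston and Geneva advance.
Runoff: Houston is ranked above Geneva on 21 ballots, Geneva above Houston on 30.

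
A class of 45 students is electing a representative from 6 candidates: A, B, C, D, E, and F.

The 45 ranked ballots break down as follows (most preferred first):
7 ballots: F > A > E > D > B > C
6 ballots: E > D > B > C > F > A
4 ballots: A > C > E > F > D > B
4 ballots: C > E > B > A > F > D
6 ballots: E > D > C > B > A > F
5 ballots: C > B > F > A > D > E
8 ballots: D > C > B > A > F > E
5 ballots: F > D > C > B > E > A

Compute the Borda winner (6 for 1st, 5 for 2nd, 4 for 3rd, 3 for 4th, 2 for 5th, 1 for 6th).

A: 7×5 + 6×1 + 4×6 + 4×3 + 6×2 + 5×3 + 8×3 + 5×1 = 133
B: 7×2 + 6×4 + 4×1 + 4×4 + 6×3 + 5×5 + 8×4 + 5×3 = 148
C: 7×1 + 6×3 + 4×5 + 4×6 + 6×4 + 5×6 + 8×5 + 5×4 = 183
D: 7×3 + 6×5 + 4×2 + 4×1 + 6×5 + 5×2 + 8×6 + 5×5 = 176
E: 7×4 + 6×6 + 4×4 + 4×5 + 6×6 + 5×1 + 8×1 + 5×2 = 159
F: 7×6 + 6×2 + 4×3 + 4×2 + 6×1 + 5×4 + 8×2 + 5×6 = 146

C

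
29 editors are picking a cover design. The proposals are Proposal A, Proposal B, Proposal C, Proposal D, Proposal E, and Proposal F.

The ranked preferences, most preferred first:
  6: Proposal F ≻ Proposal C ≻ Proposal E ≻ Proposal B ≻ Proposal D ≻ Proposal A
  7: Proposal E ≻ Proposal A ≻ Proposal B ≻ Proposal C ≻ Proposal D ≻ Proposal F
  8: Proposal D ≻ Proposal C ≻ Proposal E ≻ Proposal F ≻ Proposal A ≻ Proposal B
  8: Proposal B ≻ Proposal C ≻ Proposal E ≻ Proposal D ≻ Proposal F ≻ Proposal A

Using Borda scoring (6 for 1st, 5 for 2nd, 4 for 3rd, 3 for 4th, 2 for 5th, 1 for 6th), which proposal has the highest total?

Proposal C

Proposal A: 6×1 + 7×5 + 8×2 + 8×1 = 65
Proposal B: 6×3 + 7×4 + 8×1 + 8×6 = 102
Proposal C: 6×5 + 7×3 + 8×5 + 8×5 = 131
Proposal D: 6×2 + 7×2 + 8×6 + 8×3 = 98
Proposal E: 6×4 + 7×6 + 8×4 + 8×4 = 130
Proposal F: 6×6 + 7×1 + 8×3 + 8×2 = 83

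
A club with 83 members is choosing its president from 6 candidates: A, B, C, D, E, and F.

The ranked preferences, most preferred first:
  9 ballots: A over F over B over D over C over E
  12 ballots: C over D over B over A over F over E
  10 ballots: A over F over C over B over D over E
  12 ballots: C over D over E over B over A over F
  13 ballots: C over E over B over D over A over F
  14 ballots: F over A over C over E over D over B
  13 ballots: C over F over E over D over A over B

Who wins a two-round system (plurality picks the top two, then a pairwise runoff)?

C

Round 1 first-place votes: A 19, B 0, C 50, D 0, E 0, F 14. C and A advance.
Runoff: C is ranked above A on 50 ballots, A above C on 33.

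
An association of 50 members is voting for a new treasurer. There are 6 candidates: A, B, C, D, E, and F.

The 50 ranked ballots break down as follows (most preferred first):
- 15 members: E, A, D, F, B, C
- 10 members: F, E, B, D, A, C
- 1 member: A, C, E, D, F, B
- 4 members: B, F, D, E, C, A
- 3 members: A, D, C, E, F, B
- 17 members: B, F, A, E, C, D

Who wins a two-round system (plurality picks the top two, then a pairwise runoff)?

Round 1 first-place votes: A 4, B 21, C 0, D 0, E 15, F 10. B and E advance.
Runoff: B is ranked above E on 21 ballots, E above B on 29.

E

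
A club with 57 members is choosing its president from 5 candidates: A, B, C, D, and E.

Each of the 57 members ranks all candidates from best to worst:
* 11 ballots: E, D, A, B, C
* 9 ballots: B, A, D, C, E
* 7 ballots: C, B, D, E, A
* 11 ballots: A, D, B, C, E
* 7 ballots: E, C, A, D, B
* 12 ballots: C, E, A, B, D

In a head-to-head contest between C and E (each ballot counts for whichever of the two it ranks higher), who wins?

C is ranked above E on 39 ballots; E above C on 18.

C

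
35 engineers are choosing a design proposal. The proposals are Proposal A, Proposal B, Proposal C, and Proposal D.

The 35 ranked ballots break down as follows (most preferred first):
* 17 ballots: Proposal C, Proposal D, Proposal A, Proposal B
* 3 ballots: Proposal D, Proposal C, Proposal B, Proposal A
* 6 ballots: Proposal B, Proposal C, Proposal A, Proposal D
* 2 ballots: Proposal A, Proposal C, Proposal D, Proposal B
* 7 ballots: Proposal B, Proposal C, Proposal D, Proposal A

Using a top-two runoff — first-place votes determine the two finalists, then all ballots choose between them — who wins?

Round 1 first-place votes: Proposal A 2, Proposal B 13, Proposal C 17, Proposal D 3. Proposal C and Proposal B advance.
Runoff: Proposal C is ranked above Proposal B on 22 ballots, Proposal B above Proposal C on 13.

Proposal C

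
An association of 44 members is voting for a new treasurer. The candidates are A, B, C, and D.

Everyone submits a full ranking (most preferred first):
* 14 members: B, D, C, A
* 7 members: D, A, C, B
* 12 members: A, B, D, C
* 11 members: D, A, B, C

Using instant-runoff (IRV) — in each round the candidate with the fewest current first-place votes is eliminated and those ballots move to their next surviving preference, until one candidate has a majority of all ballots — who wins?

Round 1: A 12, B 14, C 0, D 18. C eliminated.
Round 2: A 12, B 14, D 18. A eliminated.
Round 3: B 26, D 18. B has a majority (≥23).

B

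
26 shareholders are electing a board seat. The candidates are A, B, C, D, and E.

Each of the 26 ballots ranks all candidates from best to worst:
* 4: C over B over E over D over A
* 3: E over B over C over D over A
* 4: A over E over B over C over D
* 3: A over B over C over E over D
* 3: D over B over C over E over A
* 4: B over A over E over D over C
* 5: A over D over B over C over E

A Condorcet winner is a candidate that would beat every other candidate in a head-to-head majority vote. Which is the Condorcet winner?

B vs A: 14–12
B vs C: 22–4
B vs D: 18–8
B vs E: 19–7
B beats every other candidate.

B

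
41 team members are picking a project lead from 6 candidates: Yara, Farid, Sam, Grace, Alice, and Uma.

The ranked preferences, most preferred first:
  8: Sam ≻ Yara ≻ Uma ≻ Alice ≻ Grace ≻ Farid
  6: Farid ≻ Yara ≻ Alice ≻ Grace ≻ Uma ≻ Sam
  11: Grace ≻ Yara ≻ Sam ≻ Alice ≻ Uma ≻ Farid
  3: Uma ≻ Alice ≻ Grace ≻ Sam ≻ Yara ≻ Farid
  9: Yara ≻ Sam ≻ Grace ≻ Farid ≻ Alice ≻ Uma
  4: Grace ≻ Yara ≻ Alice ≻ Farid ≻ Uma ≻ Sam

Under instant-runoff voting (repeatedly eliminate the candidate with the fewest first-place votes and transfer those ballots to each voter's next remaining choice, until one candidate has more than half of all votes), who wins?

Yara

Round 1: Yara 9, Farid 6, Sam 8, Grace 15, Alice 0, Uma 3. Alice eliminated.
Round 2: Yara 9, Farid 6, Sam 8, Grace 15, Uma 3. Uma eliminated.
Round 3: Yara 9, Farid 6, Sam 8, Grace 18. Farid eliminated.
Round 4: Yara 15, Sam 8, Grace 18. Sam eliminated.
Round 5: Yara 23, Grace 18. Yara has a majority (≥21).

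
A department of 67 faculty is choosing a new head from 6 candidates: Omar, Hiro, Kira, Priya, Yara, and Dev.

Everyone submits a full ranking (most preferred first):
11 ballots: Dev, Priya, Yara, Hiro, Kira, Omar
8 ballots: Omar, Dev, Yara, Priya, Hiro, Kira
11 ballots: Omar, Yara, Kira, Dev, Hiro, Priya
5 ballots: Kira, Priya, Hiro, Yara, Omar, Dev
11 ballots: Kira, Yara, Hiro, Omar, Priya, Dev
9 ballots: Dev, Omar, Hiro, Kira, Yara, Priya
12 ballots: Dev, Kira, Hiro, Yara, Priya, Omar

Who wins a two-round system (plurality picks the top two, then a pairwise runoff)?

Omar

Round 1 first-place votes: Omar 19, Hiro 0, Kira 16, Priya 0, Yara 0, Dev 32. Dev and Omar advance.
Runoff: Dev is ranked above Omar on 32 ballots, Omar above Dev on 35.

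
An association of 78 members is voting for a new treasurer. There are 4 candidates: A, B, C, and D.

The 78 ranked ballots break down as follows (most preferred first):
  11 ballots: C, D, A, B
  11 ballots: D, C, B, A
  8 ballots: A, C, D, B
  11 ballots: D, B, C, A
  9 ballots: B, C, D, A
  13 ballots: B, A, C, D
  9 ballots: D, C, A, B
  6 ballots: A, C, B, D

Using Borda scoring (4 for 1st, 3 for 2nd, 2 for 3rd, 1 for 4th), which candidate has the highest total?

C

A: 11×2 + 11×1 + 8×4 + 11×1 + 9×1 + 13×3 + 9×2 + 6×4 = 166
B: 11×1 + 11×2 + 8×1 + 11×3 + 9×4 + 13×4 + 9×1 + 6×2 = 183
C: 11×4 + 11×3 + 8×3 + 11×2 + 9×3 + 13×2 + 9×3 + 6×3 = 221
D: 11×3 + 11×4 + 8×2 + 11×4 + 9×2 + 13×1 + 9×4 + 6×1 = 210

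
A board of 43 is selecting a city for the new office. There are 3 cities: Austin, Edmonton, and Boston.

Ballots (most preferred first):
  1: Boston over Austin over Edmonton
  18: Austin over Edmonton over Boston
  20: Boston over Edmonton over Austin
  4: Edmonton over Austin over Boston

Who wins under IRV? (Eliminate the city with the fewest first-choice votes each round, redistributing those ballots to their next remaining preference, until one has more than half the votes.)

Austin

Round 1: Austin 18, Edmonton 4, Boston 21. Edmonton eliminated.
Round 2: Austin 22, Boston 21. Austin has a majority (≥22).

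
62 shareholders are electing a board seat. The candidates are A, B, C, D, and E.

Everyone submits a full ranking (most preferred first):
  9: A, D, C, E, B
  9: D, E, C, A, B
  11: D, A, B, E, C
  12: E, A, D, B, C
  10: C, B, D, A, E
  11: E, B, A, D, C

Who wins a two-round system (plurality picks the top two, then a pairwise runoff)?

Round 1 first-place votes: A 9, B 0, C 10, D 20, E 23. E and D advance.
Runoff: E is ranked above D on 23 ballots, D above E on 39.

D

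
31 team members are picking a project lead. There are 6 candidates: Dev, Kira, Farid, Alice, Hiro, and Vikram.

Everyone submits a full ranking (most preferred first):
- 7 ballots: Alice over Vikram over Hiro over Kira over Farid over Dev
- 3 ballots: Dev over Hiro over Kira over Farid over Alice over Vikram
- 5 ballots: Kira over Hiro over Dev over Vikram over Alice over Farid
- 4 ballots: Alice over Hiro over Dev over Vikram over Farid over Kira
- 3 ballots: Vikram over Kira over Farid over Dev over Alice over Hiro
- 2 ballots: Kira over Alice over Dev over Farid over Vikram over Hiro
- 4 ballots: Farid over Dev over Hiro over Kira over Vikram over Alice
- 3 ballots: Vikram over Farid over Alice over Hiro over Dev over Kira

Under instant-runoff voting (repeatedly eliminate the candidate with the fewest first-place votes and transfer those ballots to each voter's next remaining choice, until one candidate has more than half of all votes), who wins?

Kira

Round 1: Dev 3, Kira 7, Farid 4, Alice 11, Hiro 0, Vikram 6. Hiro eliminated.
Round 2: Dev 3, Kira 7, Farid 4, Alice 11, Vikram 6. Dev eliminated.
Round 3: Kira 10, Farid 4, Alice 11, Vikram 6. Farid eliminated.
Round 4: Kira 14, Alice 11, Vikram 6. Vikram eliminated.
Round 5: Kira 17, Alice 14. Kira has a majority (≥16).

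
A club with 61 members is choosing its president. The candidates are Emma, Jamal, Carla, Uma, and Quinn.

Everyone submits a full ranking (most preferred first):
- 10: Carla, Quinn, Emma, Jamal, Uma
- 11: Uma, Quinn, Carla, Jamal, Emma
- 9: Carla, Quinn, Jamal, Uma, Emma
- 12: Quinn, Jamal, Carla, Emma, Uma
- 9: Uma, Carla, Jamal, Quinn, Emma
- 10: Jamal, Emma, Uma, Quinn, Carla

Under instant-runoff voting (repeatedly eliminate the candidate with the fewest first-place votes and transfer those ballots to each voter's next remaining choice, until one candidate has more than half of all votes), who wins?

Carla

Round 1: Emma 0, Jamal 10, Carla 19, Uma 20, Quinn 12. Emma eliminated.
Round 2: Jamal 10, Carla 19, Uma 20, Quinn 12. Jamal eliminated.
Round 3: Carla 19, Uma 30, Quinn 12. Quinn eliminated.
Round 4: Carla 31, Uma 30. Carla has a majority (≥31).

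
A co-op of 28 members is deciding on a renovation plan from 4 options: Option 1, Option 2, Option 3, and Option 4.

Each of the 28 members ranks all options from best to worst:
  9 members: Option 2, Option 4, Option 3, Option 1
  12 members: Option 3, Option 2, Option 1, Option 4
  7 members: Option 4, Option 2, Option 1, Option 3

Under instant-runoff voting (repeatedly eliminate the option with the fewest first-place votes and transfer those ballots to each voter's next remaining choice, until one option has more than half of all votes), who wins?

Option 2

Round 1: Option 1 0, Option 2 9, Option 3 12, Option 4 7. Option 1 eliminated.
Round 2: Option 2 9, Option 3 12, Option 4 7. Option 4 eliminated.
Round 3: Option 2 16, Option 3 12. Option 2 has a majority (≥15).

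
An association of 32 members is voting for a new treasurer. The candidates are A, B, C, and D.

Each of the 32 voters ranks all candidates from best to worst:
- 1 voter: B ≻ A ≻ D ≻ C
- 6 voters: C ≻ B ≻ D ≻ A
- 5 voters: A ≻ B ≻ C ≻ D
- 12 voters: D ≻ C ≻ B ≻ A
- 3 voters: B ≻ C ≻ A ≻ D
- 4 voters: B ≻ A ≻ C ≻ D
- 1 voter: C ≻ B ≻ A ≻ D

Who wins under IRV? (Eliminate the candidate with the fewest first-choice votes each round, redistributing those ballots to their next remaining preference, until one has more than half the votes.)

Round 1: A 5, B 8, C 7, D 12. A eliminated.
Round 2: B 13, C 7, D 12. C eliminated.
Round 3: B 20, D 12. B has a majority (≥17).

B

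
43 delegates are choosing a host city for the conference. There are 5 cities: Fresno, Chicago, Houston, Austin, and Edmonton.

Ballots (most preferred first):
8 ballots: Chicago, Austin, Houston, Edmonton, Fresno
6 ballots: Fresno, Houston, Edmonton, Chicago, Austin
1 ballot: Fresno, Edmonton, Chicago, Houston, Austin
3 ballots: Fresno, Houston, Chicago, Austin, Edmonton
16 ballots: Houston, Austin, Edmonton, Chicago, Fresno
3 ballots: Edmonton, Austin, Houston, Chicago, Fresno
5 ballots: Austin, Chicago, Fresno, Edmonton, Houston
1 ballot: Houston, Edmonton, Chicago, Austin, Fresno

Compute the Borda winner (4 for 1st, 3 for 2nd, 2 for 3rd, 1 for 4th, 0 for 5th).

Fresno: 8×0 + 6×4 + 1×4 + 3×4 + 16×0 + 3×0 + 5×2 + 1×0 = 50
Chicago: 8×4 + 6×1 + 1×2 + 3×2 + 16×1 + 3×1 + 5×3 + 1×2 = 82
Houston: 8×2 + 6×3 + 1×1 + 3×3 + 16×4 + 3×2 + 5×0 + 1×4 = 118
Austin: 8×3 + 6×0 + 1×0 + 3×1 + 16×3 + 3×3 + 5×4 + 1×1 = 105
Edmonton: 8×1 + 6×2 + 1×3 + 3×0 + 16×2 + 3×4 + 5×1 + 1×3 = 75

Houston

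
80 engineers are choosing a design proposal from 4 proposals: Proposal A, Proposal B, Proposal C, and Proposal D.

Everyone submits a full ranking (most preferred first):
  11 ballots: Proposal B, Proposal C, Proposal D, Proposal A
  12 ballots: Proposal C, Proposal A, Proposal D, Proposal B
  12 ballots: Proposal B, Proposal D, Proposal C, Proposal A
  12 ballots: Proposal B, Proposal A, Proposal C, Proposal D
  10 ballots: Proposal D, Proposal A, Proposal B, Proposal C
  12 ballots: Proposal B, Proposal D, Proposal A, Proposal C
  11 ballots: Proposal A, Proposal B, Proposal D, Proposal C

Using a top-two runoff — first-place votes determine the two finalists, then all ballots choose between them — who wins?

Round 1 first-place votes: Proposal A 11, Proposal B 47, Proposal C 12, Proposal D 10. Proposal B and Proposal C advance.
Runoff: Proposal B is ranked above Proposal C on 68 ballots, Proposal C above Proposal B on 12.

Proposal B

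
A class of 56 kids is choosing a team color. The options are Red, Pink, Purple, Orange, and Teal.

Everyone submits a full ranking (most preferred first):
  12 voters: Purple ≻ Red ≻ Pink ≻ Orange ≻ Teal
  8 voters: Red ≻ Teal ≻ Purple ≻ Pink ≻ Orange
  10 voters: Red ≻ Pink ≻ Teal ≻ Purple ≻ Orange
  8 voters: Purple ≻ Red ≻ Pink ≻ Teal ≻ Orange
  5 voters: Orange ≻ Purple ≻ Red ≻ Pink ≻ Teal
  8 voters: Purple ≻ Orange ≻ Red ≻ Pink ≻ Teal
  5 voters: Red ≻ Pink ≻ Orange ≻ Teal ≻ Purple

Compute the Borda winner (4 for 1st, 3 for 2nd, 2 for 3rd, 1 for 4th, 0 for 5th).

Red: 12×3 + 8×4 + 10×4 + 8×3 + 5×2 + 8×2 + 5×4 = 178
Pink: 12×2 + 8×1 + 10×3 + 8×2 + 5×1 + 8×1 + 5×3 = 106
Purple: 12×4 + 8×2 + 10×1 + 8×4 + 5×3 + 8×4 + 5×0 = 153
Orange: 12×1 + 8×0 + 10×0 + 8×0 + 5×4 + 8×3 + 5×2 = 66
Teal: 12×0 + 8×3 + 10×2 + 8×1 + 5×0 + 8×0 + 5×1 = 57

Red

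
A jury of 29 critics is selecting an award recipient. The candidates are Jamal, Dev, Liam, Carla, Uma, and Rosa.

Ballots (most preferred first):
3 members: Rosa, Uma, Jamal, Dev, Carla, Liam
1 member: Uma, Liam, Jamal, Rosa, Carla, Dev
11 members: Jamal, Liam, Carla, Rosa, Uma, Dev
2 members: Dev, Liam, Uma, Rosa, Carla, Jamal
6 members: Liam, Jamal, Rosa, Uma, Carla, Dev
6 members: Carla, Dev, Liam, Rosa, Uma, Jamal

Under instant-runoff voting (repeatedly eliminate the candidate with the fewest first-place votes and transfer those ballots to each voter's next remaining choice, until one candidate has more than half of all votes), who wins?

Liam

Round 1: Jamal 11, Dev 2, Liam 6, Carla 6, Uma 1, Rosa 3. Uma eliminated.
Round 2: Jamal 11, Dev 2, Liam 7, Carla 6, Rosa 3. Dev eliminated.
Round 3: Jamal 11, Liam 9, Carla 6, Rosa 3. Rosa eliminated.
Round 4: Jamal 14, Liam 9, Carla 6. Carla eliminated.
Round 5: Jamal 14, Liam 15. Liam has a majority (≥15).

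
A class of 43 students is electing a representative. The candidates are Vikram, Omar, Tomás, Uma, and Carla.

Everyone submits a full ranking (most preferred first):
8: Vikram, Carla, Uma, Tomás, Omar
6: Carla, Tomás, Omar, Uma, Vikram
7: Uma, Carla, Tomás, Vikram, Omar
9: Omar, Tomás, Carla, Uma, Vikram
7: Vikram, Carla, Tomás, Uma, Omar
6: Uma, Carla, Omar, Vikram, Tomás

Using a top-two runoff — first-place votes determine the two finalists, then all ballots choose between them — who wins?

Round 1 first-place votes: Vikram 15, Omar 9, Tomás 0, Uma 13, Carla 6. Vikram and Uma advance.
Runoff: Vikram is ranked above Uma on 15 ballots, Uma above Vikram on 28.

Uma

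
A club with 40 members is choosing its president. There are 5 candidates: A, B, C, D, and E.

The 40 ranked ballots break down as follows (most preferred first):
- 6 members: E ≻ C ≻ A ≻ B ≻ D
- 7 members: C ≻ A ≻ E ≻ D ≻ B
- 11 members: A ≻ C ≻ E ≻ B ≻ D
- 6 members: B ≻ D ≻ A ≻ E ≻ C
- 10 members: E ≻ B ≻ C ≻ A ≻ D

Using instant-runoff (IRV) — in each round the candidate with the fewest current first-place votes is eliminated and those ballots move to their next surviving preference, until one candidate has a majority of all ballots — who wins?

Round 1: A 11, B 6, C 7, D 0, E 16. D eliminated.
Round 2: A 11, B 6, C 7, E 16. B eliminated.
Round 3: A 17, C 7, E 16. C eliminated.
Round 4: A 24, E 16. A has a majority (≥21).

A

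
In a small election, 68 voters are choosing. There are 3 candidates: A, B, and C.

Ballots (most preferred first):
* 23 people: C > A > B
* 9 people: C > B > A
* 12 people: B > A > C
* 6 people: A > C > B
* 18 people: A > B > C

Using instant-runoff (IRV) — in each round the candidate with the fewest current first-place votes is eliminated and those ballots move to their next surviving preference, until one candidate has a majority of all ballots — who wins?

Round 1: A 24, B 12, C 32. B eliminated.
Round 2: A 36, C 32. A has a majority (≥35).

A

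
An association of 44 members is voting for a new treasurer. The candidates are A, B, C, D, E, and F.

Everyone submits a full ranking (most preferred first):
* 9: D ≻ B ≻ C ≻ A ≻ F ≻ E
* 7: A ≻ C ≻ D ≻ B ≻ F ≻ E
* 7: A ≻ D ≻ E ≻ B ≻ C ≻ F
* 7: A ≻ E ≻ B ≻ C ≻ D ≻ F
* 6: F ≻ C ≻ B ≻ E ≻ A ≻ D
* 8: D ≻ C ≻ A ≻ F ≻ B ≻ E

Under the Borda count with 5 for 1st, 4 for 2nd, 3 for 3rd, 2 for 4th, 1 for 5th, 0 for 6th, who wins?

A

A: 9×2 + 7×5 + 7×5 + 7×5 + 6×1 + 8×3 = 153
B: 9×4 + 7×2 + 7×2 + 7×3 + 6×3 + 8×1 = 111
C: 9×3 + 7×4 + 7×1 + 7×2 + 6×4 + 8×4 = 132
D: 9×5 + 7×3 + 7×4 + 7×1 + 6×0 + 8×5 = 141
E: 9×0 + 7×0 + 7×3 + 7×4 + 6×2 + 8×0 = 61
F: 9×1 + 7×1 + 7×0 + 7×0 + 6×5 + 8×2 = 62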